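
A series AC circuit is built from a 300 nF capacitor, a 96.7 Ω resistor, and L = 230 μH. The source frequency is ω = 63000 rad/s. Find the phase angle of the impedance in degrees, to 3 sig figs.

-21.7°

X_L = ωL = 14.5 Ω
X_C = 1/(ωC) = 52.9 Ω
Net reactance X = X_L − X_C = -38.4 Ω
Z = 96.7 − j38.4 Ω
|Z| = √(96.7² + 38.4²) = 104 Ω
∠Z = arctan(-38.4/96.7) = -21.7°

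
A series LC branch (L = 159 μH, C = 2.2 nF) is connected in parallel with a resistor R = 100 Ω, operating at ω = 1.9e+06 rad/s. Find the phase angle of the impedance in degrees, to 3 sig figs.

57.8°

X_L = ωL = 302 Ω
X_C = 1/(ωC) = 239 Ω
Branch 1: Z₁ = R = 100 Ω
Branch 2 (series LC): Z₂ = j(X_L − X_C) = j62.9 Ω
Parallel: Z = Z₁Z₂/(Z₁+Z₂), |Z| = 53.2 Ω, ∠Z = 57.8°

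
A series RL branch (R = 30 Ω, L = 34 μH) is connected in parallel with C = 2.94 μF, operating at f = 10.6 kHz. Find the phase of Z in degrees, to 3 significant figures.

-80.3°

ω = 2πf = 66600 rad/s
X_L = ωL = 2.26 Ω
X_C = 1/(ωC) = 5.11 Ω
Branch 1 (R+jX_L): Z₁ = 30.0 + j2.26 Ω, |Z₁| = 30.1 Ω
Branch 2 (−jX_C): Z₂ = −j5.11 Ω
Parallel: Z = Z₁Z₂/(Z₁+Z₂), |Z| = 5.10 Ω, ∠Z = -80.3°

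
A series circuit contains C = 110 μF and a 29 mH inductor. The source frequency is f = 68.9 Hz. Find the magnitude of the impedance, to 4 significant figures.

ω = 2πf = 432.9 rad/s
X_L = ωL = 12.55 Ω
X_C = 1/(ωC) = 21.00 Ω
Net reactance X = X_L − X_C = -8.445 Ω
Z = − j8.445 Ω
|Z| = √(0² + 8.445²) = 8.445 Ω

8.445 Ω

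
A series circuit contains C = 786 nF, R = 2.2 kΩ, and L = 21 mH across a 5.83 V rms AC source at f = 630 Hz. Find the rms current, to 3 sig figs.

2.63 mA

ω = 2πf = 3958 rad/s
X_L = ωL = 83.1 Ω
X_C = 1/(ωC) = 321 Ω
Net reactance X = X_L − X_C = -238 Ω
Z = 2200 − j238 Ω
|Z| = √(2200² + 238²) = 2210 Ω
I = V/|Z| = 5.83/2210 = 2.63 mA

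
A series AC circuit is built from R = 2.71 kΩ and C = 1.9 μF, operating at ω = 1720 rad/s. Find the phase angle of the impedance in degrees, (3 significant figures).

-6.44°

X_C = 1/(ωC) = 306 Ω
Z = 2710 − j306 Ω
|Z| = √(2710² + 306²) = 2730 Ω
∠Z = arctan(-306/2710) = -6.44°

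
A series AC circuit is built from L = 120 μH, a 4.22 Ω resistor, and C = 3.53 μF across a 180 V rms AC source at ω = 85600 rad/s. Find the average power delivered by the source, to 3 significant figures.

2.06 kW

X_L = ωL = 10.3 Ω
X_C = 1/(ωC) = 3.31 Ω
Net reactance X = X_L − X_C = 6.96 Ω
Z = 4.22 + j6.96 Ω
|Z| = √(4.22² + 6.96²) = 8.14 Ω
∠Z = arctan(6.96/4.22) = 58.8°
I = V/|Z| = 22.1 A
P = VI cos φ = 180 × 22.1 × cos(58.8°) = 2.06 kW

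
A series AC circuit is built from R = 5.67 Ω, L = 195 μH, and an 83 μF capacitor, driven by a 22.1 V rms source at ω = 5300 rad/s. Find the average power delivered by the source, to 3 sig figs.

X_L = ωL = 1.03 Ω
X_C = 1/(ωC) = 2.27 Ω
Net reactance X = X_L − X_C = -1.24 Ω
Z = 5.67 − j1.24 Ω
|Z| = √(5.67² + 1.24²) = 5.80 Ω
∠Z = arctan(-1.24/5.67) = -12.3°
I = V/|Z| = 3.81 A
P = VI cos φ = 22.1 × 3.81 × cos(-12.3°) = 82.2 W

82.2 W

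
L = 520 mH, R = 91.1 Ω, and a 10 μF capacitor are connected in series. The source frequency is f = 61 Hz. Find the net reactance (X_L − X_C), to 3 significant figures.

ω = 2πf = 383.3 rad/s
X_L = ωL = 199 Ω
X_C = 1/(ωC) = 261 Ω
X = 199 − 261 = -61.6 Ω

-61.6 Ω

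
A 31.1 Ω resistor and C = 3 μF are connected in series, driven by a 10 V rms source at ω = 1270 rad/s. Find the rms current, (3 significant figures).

37.8 mA

X_C = 1/(ωC) = 262 Ω
Z = 31.1 − j262 Ω
|Z| = √(31.1² + 262²) = 264 Ω
I = V/|Z| = 10/264 = 37.8 mA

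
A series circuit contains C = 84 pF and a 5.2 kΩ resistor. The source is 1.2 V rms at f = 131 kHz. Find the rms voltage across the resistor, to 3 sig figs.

0.406 V

ω = 2πf = 823100 rad/s
X_C = 1/(ωC) = 14500 Ω
Z = 5200 − j14500 Ω
|Z| = √(5200² + 14500²) = 15400 Ω
I = V/|Z| = 78.1 μA
V_R = I·|Z_R| = 7.81e-05 × 5200 = 0.406 V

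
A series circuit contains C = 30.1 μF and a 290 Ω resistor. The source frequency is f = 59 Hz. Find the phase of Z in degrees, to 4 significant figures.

ω = 2πf = 370.7 rad/s
X_C = 1/(ωC) = 89.62 Ω
Z = 290.0 − j89.62 Ω
|Z| = √(290.0² + 89.62²) = 303.5 Ω
∠Z = arctan(-89.62/290.0) = -17.17°

-17.17°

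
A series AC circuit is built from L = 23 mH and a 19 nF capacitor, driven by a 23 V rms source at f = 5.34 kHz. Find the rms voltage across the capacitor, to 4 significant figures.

ω = 2πf = 33550 rad/s
X_L = ωL = 771.7 Ω
X_C = 1/(ωC) = 1569 Ω
Net reactance X = X_L − X_C = -796.9 Ω
Z = − j796.9 Ω
|Z| = √(0² + 796.9²) = 796.9 Ω
I = V/|Z| = 28.86 mA
V_C = I·|Z_C| = 0.02886 × 1569 = 45.27 V

45.27 V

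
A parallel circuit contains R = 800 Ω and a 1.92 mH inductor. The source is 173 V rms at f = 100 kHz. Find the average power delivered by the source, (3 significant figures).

ω = 2πf = 628300 rad/s
X_L = ωL = 1210 Ω
Parallel: admittances add. Y = 1/R + 1/(jωL)
Y = (0.00125 − j0.000829) S
|Y| = 0.00150 S → |Z| = 1/|Y| = 667 Ω, ∠Z = −∠Y = 33.6°
I = V/|Z| = 259 mA
P = VI cos φ = 173 × 0.259 × cos(33.6°) = 37.4 W

37.4 W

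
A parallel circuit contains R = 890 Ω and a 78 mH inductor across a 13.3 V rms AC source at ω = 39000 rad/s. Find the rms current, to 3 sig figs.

X_L = ωL = 3040 Ω
Parallel: admittances add. Y = 1/R + 1/(jωL)
Y = (0.00112 − j0.000329) S
|Y| = 0.00117 S → |Z| = 1/|Y| = 854 Ω, ∠Z = −∠Y = 16.3°
I = V/|Z| = 13.3/854 = 15.6 mA

15.6 mA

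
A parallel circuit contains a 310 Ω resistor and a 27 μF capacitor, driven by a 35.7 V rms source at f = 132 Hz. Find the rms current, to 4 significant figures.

807.7 mA

ω = 2πf = 829.4 rad/s
X_C = 1/(ωC) = 44.66 Ω
Parallel: admittances add. Y = 1/R + jωC
Y = (0.003226 + j0.02239) S
|Y| = 0.02262 S → |Z| = 1/|Y| = 44.20 Ω, ∠Z = −∠Y = -81.80°
I = V/|Z| = 35.7/44.20 = 807.7 mA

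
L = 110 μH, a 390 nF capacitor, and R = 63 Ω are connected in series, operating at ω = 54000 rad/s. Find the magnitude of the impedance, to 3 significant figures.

X_L = ωL = 5.94 Ω
X_C = 1/(ωC) = 47.5 Ω
Net reactance X = X_L − X_C = -41.5 Ω
Z = 63.0 − j41.5 Ω
|Z| = √(63.0² + 41.5²) = 75.5 Ω

75.5 Ω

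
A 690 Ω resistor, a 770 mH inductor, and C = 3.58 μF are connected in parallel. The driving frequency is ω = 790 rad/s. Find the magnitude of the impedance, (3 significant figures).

X_L = ωL = 608 Ω
X_C = 1/(ωC) = 354 Ω
Parallel: admittances add. Y = 1/R + 1/(jωL) + jωC
Y = (0.00145 + j0.00118) S
|Y| = 0.00187 S → |Z| = 1/|Y| = 534 Ω, ∠Z = −∠Y = -39.3°

534 Ω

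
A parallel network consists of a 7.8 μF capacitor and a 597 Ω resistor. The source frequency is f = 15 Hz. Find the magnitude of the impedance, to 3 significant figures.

ω = 2πf = 94.25 rad/s
X_C = 1/(ωC) = 1360 Ω
Parallel: admittances add. Y = 1/R + jωC
Y = (0.00168 + j0.000735) S
|Y| = 0.00183 S → |Z| = 1/|Y| = 547 Ω, ∠Z = −∠Y = -23.7°

547 Ω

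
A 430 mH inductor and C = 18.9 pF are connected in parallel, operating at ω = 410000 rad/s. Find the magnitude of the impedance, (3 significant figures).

X_L = ωL = 176000 Ω
X_C = 1/(ωC) = 129000 Ω
Parallel: admittances add. Y = 1/(jωL) + jωC
Y = (0 + j2.08e-06) S
|Y| = 2.08e-06 S → |Z| = 1/|Y| = 481000 Ω, ∠Z = −∠Y = -90.0°

481000 Ω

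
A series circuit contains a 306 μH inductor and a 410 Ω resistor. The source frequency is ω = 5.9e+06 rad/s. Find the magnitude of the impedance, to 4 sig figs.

X_L = ωL = 1805 Ω
Z = 410.0 + j1805 Ω
|Z| = √(410.0² + 1805²) = 1851 Ω

1851 Ω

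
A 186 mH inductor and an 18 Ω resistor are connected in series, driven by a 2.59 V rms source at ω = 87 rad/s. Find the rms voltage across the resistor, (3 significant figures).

X_L = ωL = 16.2 Ω
Z = 18.0 + j16.2 Ω
|Z| = √(18.0² + 16.2²) = 24.2 Ω
I = V/|Z| = 107 mA
V_R = I·|Z_R| = 0.107 × 18.0 = 1.93 V

1.93 V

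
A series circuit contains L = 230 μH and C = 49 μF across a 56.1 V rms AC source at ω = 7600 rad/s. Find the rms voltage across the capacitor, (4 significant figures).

X_L = ωL = 1.748 Ω
X_C = 1/(ωC) = 2.685 Ω
Net reactance X = X_L − X_C = -0.9373 Ω
Z = − j0.9373 Ω
|Z| = √(0² + 0.9373²) = 0.9373 Ω
I = V/|Z| = 59.85 A
V_C = I·|Z_C| = 59.85 × 2.685 = 160.7 V

160.7 V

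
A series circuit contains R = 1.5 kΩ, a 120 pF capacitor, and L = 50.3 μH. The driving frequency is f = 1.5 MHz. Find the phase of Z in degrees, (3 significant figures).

ω = 2πf = 9.425e+06 rad/s
X_L = ωL = 474 Ω
X_C = 1/(ωC) = 884 Ω
Net reactance X = X_L − X_C = -410 Ω
Z = 1500 − j410 Ω
|Z| = √(1500² + 410²) = 1560 Ω
∠Z = arctan(-410/1500) = -15.3°

-15.3°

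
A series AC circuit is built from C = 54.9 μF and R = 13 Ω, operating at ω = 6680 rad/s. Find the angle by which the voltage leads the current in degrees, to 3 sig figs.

X_C = 1/(ωC) = 2.73 Ω
Z = 13.0 − j2.73 Ω
|Z| = √(13.0² + 2.73²) = 13.3 Ω
∠Z = arctan(-2.73/13.0) = -11.8°

-11.8°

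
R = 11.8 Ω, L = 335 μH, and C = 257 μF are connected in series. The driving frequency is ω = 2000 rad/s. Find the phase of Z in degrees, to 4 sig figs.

-6.169°

X_L = ωL = 0.6700 Ω
X_C = 1/(ωC) = 1.946 Ω
Net reactance X = X_L − X_C = -1.276 Ω
Z = 11.80 − j1.276 Ω
|Z| = √(11.80² + 1.276²) = 11.87 Ω
∠Z = arctan(-1.276/11.80) = -6.169°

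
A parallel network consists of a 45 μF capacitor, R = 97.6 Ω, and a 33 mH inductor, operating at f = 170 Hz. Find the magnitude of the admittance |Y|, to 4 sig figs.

ω = 2πf = 1068 rad/s
X_L = ωL = 35.25 Ω
X_C = 1/(ωC) = 20.80 Ω
Parallel: admittances add. Y = 1/R + 1/(jωL) + jωC
Y = (0.01025 + j0.01970) S
|Y| = 0.02220 S → |Z| = 1/|Y| = 45.04 Ω, ∠Z = −∠Y = -62.52°

22.20 mS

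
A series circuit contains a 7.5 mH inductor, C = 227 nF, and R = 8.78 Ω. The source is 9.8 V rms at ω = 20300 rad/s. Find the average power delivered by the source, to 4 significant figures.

X_L = ωL = 152.2 Ω
X_C = 1/(ωC) = 217.0 Ω
Net reactance X = X_L − X_C = -64.76 Ω
Z = 8.780 − j64.76 Ω
|Z| = √(8.780² + 64.76²) = 65.35 Ω
∠Z = arctan(-64.76/8.780) = -82.28°
I = V/|Z| = 150.0 mA
P = VI cos φ = 9.8 × 0.1500 × cos(-82.28°) = 197.4 mW

197.4 mW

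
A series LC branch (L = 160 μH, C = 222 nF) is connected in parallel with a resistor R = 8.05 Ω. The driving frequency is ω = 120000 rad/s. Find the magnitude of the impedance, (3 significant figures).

7.37 Ω

X_L = ωL = 19.2 Ω
X_C = 1/(ωC) = 37.5 Ω
Branch 1: Z₁ = R = 8.05 Ω
Branch 2 (series LC): Z₂ = j(X_L − X_C) = −j18.3 Ω
Parallel: Z = Z₁Z₂/(Z₁+Z₂), |Z| = 7.37 Ω, ∠Z = -23.7°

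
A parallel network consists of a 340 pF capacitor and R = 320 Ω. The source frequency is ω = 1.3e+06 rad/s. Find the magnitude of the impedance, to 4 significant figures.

X_C = 1/(ωC) = 2262 Ω
Parallel: admittances add. Y = 1/R + jωC
Y = (0.003125 + j0.0004420) S
|Y| = 0.003156 S → |Z| = 1/|Y| = 316.8 Ω, ∠Z = −∠Y = -8.051°

316.8 Ω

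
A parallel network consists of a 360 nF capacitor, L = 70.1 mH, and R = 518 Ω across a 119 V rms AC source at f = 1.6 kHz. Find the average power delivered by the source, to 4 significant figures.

ω = 2πf = 10050 rad/s
X_L = ωL = 704.7 Ω
X_C = 1/(ωC) = 276.3 Ω
Parallel: admittances add. Y = 1/R + 1/(jωL) + jωC
Y = (0.001931 + j0.002200) S
|Y| = 0.002927 S → |Z| = 1/|Y| = 341.6 Ω, ∠Z = −∠Y = -48.73°
I = V/|Z| = 348.3 mA
P = VI cos φ = 119 × 0.3483 × cos(-48.73°) = 27.34 W

27.34 W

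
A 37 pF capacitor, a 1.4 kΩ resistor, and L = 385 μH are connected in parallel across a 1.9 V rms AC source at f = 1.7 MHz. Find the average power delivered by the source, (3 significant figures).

ω = 2πf = 1.068e+07 rad/s
X_L = ωL = 4110 Ω
X_C = 1/(ωC) = 2530 Ω
Parallel: admittances add. Y = 1/R + 1/(jωL) + jωC
Y = (0.000714 + j0.000152) S
|Y| = 0.000730 S → |Z| = 1/|Y| = 1370 Ω, ∠Z = −∠Y = -12.0°
I = V/|Z| = 1.39 mA
P = VI cos φ = 1.9 × 0.00139 × cos(-12.0°) = 2.58 mW

2.58 mW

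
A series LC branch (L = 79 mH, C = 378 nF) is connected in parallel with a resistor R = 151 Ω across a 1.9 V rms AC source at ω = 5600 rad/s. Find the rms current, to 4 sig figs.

64.55 mA

X_L = ωL = 442.4 Ω
X_C = 1/(ωC) = 472.4 Ω
Branch 1: Z₁ = R = 151.0 Ω
Branch 2 (series LC): Z₂ = j(X_L − X_C) = −j30.01 Ω
Parallel: Z = Z₁Z₂/(Z₁+Z₂), |Z| = 29.44 Ω, ∠Z = -78.76°
I = V/|Z| = 1.9/29.44 = 64.55 mA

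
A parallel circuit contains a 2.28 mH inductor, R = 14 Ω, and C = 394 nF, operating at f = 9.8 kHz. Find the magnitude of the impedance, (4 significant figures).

13.61 Ω

ω = 2πf = 61580 rad/s
X_L = ωL = 140.4 Ω
X_C = 1/(ωC) = 41.22 Ω
Parallel: admittances add. Y = 1/R + 1/(jωL) + jωC
Y = (0.07143 + j0.01714) S
|Y| = 0.07346 S → |Z| = 1/|Y| = 13.61 Ω, ∠Z = −∠Y = -13.49°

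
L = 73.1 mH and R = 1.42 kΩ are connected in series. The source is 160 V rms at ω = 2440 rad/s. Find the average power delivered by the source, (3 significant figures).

17.7 W

X_L = ωL = 178 Ω
Z = 1420 + j178 Ω
|Z| = √(1420² + 178²) = 1430 Ω
∠Z = arctan(178/1420) = 7.16°
I = V/|Z| = 112 mA
P = VI cos φ = 160 × 0.112 × cos(7.16°) = 17.7 W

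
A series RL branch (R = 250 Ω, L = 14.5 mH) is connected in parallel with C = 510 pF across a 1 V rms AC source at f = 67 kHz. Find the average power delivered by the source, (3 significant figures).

6.70 μW

ω = 2πf = 421000 rad/s
X_L = ωL = 6100 Ω
X_C = 1/(ωC) = 4660 Ω
Branch 1 (R+jX_L): Z₁ = 250 + j6100 Ω, |Z₁| = 6110 Ω
Branch 2 (−jX_C): Z₂ = −j4660 Ω
Parallel: Z = Z₁Z₂/(Z₁+Z₂), |Z| = 19400 Ω, ∠Z = -82.5°
I = V/|Z| = 51.6 μA
P = VI cos φ = 1 × 5.16e-05 × cos(-82.5°) = 6.70 μW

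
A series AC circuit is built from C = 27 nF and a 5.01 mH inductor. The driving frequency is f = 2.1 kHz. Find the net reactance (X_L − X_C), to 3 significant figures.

-2740 Ω

ω = 2πf = 13190 rad/s
X_L = ωL = 66.1 Ω
X_C = 1/(ωC) = 2810 Ω
X = 66.1 − 2810 = -2740 Ω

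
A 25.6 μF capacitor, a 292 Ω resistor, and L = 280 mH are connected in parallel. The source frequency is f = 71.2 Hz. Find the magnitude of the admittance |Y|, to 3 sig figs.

4.87 mS

ω = 2πf = 447.4 rad/s
X_L = ωL = 125 Ω
X_C = 1/(ωC) = 87.3 Ω
Parallel: admittances add. Y = 1/R + 1/(jωL) + jωC
Y = (0.00342 + j0.00347) S
|Y| = 0.00487 S → |Z| = 1/|Y| = 205 Ω, ∠Z = −∠Y = -45.4°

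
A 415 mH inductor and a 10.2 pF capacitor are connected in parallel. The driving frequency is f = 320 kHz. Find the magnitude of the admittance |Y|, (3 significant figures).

19.3 μS

ω = 2πf = 2.011e+06 rad/s
X_L = ωL = 834000 Ω
X_C = 1/(ωC) = 48800 Ω
Parallel: admittances add. Y = 1/(jωL) + jωC
Y = (0 + j1.93e-05) S
|Y| = 1.93e-05 S → |Z| = 1/|Y| = 51800 Ω, ∠Z = −∠Y = -90.0°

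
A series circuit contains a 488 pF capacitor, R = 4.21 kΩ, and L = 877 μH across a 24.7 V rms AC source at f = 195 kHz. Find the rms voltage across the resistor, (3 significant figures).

24.5 V

ω = 2πf = 1.225e+06 rad/s
X_L = ωL = 1070 Ω
X_C = 1/(ωC) = 1670 Ω
Net reactance X = X_L − X_C = -598 Ω
Z = 4210 − j598 Ω
|Z| = √(4210² + 598²) = 4250 Ω
I = V/|Z| = 5.81 mA
V_R = I·|Z_R| = 0.00581 × 4210 = 24.5 V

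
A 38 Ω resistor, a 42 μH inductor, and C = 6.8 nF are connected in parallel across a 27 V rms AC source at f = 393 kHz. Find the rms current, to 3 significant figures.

ω = 2πf = 2.469e+06 rad/s
X_L = ωL = 104 Ω
X_C = 1/(ωC) = 59.6 Ω
Parallel: admittances add. Y = 1/R + 1/(jωL) + jωC
Y = (0.0263 + j0.00715) S
|Y| = 0.0273 S → |Z| = 1/|Y| = 36.7 Ω, ∠Z = −∠Y = -15.2°
I = V/|Z| = 27/36.7 = 736 mA

736 mA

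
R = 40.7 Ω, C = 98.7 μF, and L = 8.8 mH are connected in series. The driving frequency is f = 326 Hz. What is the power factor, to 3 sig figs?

ω = 2πf = 2048 rad/s
X_L = ωL = 18.0 Ω
X_C = 1/(ωC) = 4.95 Ω
Net reactance X = X_L − X_C = 13.1 Ω
Z = 40.7 + j13.1 Ω
|Z| = √(40.7² + 13.1²) = 42.7 Ω
∠Z = arctan(13.1/40.7) = 17.8°
cos φ = cos(17.8°) = 0.952

0.952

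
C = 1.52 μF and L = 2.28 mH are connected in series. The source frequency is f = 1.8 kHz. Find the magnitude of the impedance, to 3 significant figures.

ω = 2πf = 11310 rad/s
X_L = ωL = 25.8 Ω
X_C = 1/(ωC) = 58.2 Ω
Net reactance X = X_L − X_C = -32.4 Ω
Z = − j32.4 Ω
|Z| = √(0² + 32.4²) = 32.4 Ω

32.4 Ω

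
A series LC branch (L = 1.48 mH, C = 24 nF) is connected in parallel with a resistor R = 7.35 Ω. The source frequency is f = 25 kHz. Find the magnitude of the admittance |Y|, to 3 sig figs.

139 mS

ω = 2πf = 157100 rad/s
X_L = ωL = 232 Ω
X_C = 1/(ωC) = 265 Ω
Branch 1: Z₁ = R = 7.35 Ω
Branch 2 (series LC): Z₂ = j(X_L − X_C) = −j32.8 Ω
Parallel: Z = Z₁Z₂/(Z₁+Z₂), |Z| = 7.17 Ω, ∠Z = -12.6°
|Y| = 1/|Z| = 139 mS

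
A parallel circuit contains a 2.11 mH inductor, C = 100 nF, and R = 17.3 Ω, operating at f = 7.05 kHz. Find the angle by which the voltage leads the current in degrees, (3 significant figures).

ω = 2πf = 44300 rad/s
X_L = ωL = 93.5 Ω
X_C = 1/(ωC) = 226 Ω
Parallel: admittances add. Y = 1/R + 1/(jωL) + jωC
Y = (0.0578 − j0.00627) S
|Y| = 0.0581 S → |Z| = 1/|Y| = 17.2 Ω, ∠Z = −∠Y = 6.19°

6.19°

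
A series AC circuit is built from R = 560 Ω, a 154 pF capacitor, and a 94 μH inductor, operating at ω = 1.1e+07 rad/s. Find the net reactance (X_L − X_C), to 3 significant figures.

X_L = ωL = 1030 Ω
X_C = 1/(ωC) = 590 Ω
X = 1030 − 590 = 444 Ω

444 Ω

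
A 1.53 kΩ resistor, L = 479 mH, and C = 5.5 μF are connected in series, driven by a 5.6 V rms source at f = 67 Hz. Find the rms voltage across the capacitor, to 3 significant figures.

ω = 2πf = 421.0 rad/s
X_L = ωL = 202 Ω
X_C = 1/(ωC) = 432 Ω
Net reactance X = X_L − X_C = -230 Ω
Z = 1530 − j230 Ω
|Z| = √(1530² + 230²) = 1550 Ω
I = V/|Z| = 3.62 mA
V_C = I·|Z_C| = 0.00362 × 432 = 1.56 V

1.56 V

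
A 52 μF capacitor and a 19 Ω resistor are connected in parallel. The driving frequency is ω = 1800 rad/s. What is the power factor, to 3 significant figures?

0.490

X_C = 1/(ωC) = 10.7 Ω
Parallel: admittances add. Y = 1/R + jωC
Y = (0.0526 + j0.0936) S
|Y| = 0.107 S → |Z| = 1/|Y| = 9.31 Ω, ∠Z = −∠Y = -60.7°
cos φ = cos(-60.7°) = 0.490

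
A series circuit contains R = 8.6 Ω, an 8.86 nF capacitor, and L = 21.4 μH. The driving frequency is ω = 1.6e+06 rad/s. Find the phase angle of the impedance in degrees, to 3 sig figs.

-76.7°

X_L = ωL = 34.2 Ω
X_C = 1/(ωC) = 70.5 Ω
Net reactance X = X_L − X_C = -36.3 Ω
Z = 8.60 − j36.3 Ω
|Z| = √(8.60² + 36.3²) = 37.3 Ω
∠Z = arctan(-36.3/8.60) = -76.7°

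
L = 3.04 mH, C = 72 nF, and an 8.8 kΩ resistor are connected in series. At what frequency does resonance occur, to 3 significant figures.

ω₀ = 1/√(LC) = 1/√(0.00304 × 7.2e-08) = 67590 rad/s
f₀ = ω₀/(2π) = 10.8 kHz

10.8 kHz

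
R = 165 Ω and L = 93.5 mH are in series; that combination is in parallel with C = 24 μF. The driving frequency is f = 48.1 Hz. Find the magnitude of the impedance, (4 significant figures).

ω = 2πf = 302.2 rad/s
X_L = ωL = 28.26 Ω
X_C = 1/(ωC) = 137.9 Ω
Branch 1 (R+jX_L): Z₁ = 165.0 + j28.26 Ω, |Z₁| = 167.4 Ω
Branch 2 (−jX_C): Z₂ = −j137.9 Ω
Parallel: Z = Z₁Z₂/(Z₁+Z₂), |Z| = 116.5 Ω, ∠Z = -46.69°

116.5 Ω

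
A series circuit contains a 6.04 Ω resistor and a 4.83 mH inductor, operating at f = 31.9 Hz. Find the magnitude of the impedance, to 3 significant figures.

ω = 2πf = 200.4 rad/s
X_L = ωL = 0.968 Ω
Z = 6.04 + j0.968 Ω
|Z| = √(6.04² + 0.968²) = 6.12 Ω

6.12 Ω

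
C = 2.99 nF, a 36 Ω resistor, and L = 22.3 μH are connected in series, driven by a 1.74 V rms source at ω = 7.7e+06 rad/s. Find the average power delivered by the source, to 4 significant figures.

X_L = ωL = 171.7 Ω
X_C = 1/(ωC) = 43.43 Ω
Net reactance X = X_L − X_C = 128.3 Ω
Z = 36.00 + j128.3 Ω
|Z| = √(36.00² + 128.3²) = 133.2 Ω
∠Z = arctan(128.3/36.00) = 74.32°
I = V/|Z| = 13.06 mA
P = VI cos φ = 1.74 × 0.01306 × cos(74.32°) = 6.140 mW

6.140 mW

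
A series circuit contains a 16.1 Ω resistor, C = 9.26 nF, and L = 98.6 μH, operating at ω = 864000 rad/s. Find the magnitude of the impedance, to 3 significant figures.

42.9 Ω

X_L = ωL = 85.2 Ω
X_C = 1/(ωC) = 125 Ω
Net reactance X = X_L − X_C = -39.8 Ω
Z = 16.1 − j39.8 Ω
|Z| = √(16.1² + 39.8²) = 42.9 Ω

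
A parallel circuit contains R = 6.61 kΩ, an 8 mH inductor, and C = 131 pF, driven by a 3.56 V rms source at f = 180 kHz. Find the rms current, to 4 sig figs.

ω = 2πf = 1.131e+06 rad/s
X_L = ωL = 9048 Ω
X_C = 1/(ωC) = 6750 Ω
Parallel: admittances add. Y = 1/R + 1/(jωL) + jωC
Y = (0.0001513 + j3.763e-05) S
|Y| = 0.0001559 S → |Z| = 1/|Y| = 6415 Ω, ∠Z = −∠Y = -13.97°
I = V/|Z| = 3.56/6415 = 555.0 μA

555.0 μA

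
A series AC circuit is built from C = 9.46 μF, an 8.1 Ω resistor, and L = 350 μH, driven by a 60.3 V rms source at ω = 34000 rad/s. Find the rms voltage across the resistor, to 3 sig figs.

40.9 V

X_L = ωL = 11.9 Ω
X_C = 1/(ωC) = 3.11 Ω
Net reactance X = X_L − X_C = 8.79 Ω
Z = 8.10 + j8.79 Ω
|Z| = √(8.10² + 8.79²) = 12.0 Ω
I = V/|Z| = 5.04 A
V_R = I·|Z_R| = 5.04 × 8.10 = 40.9 V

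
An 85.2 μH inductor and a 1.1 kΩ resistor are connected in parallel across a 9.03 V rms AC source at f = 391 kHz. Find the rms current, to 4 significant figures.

ω = 2πf = 2.457e+06 rad/s
X_L = ωL = 209.3 Ω
Parallel: admittances add. Y = 1/R + 1/(jωL)
Y = (0.0009091 − j0.004778) S
|Y| = 0.004863 S → |Z| = 1/|Y| = 205.6 Ω, ∠Z = −∠Y = 79.23°
I = V/|Z| = 9.03/205.6 = 43.92 mA

43.92 mA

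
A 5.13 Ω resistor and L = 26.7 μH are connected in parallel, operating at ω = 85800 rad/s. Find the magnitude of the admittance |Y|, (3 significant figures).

478 mS

X_L = ωL = 2.29 Ω
Parallel: admittances add. Y = 1/R + 1/(jωL)
Y = (0.195 − j0.437) S
|Y| = 0.478 S → |Z| = 1/|Y| = 2.09 Ω, ∠Z = −∠Y = 65.9°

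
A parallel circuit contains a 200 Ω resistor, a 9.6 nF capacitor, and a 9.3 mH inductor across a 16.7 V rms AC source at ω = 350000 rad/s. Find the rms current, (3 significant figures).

97.8 mA

X_L = ωL = 3250 Ω
X_C = 1/(ωC) = 298 Ω
Parallel: admittances add. Y = 1/R + 1/(jωL) + jωC
Y = (0.00500 + j0.00305) S
|Y| = 0.00586 S → |Z| = 1/|Y| = 171 Ω, ∠Z = −∠Y = -31.4°
I = V/|Z| = 16.7/171 = 97.8 mA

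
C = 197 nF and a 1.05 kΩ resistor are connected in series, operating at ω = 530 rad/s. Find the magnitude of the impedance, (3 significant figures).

9640 Ω

X_C = 1/(ωC) = 9580 Ω
Z = 1050 − j9580 Ω
|Z| = √(1050² + 9580²) = 9640 Ω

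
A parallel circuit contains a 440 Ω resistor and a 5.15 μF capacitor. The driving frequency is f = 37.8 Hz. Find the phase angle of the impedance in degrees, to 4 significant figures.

ω = 2πf = 237.5 rad/s
X_C = 1/(ωC) = 817.6 Ω
Parallel: admittances add. Y = 1/R + jωC
Y = (0.002273 + j0.001223) S
|Y| = 0.002581 S → |Z| = 1/|Y| = 387.5 Ω, ∠Z = −∠Y = -28.29°

-28.29°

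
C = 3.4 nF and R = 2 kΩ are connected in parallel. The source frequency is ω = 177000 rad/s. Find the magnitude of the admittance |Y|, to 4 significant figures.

782.4 μS

X_C = 1/(ωC) = 1662 Ω
Parallel: admittances add. Y = 1/R + jωC
Y = (0.0005000 + j0.0006018) S
|Y| = 0.0007824 S → |Z| = 1/|Y| = 1278 Ω, ∠Z = −∠Y = -50.28°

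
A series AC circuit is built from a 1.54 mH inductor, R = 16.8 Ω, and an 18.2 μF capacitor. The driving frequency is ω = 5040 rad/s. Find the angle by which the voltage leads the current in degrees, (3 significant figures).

X_L = ωL = 7.76 Ω
X_C = 1/(ωC) = 10.9 Ω
Net reactance X = X_L − X_C = -3.14 Ω
Z = 16.8 − j3.14 Ω
|Z| = √(16.8² + 3.14²) = 17.1 Ω
∠Z = arctan(-3.14/16.8) = -10.6°

-10.6°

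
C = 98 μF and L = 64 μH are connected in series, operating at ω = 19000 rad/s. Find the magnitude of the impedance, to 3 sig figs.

X_L = ωL = 1.22 Ω
X_C = 1/(ωC) = 0.537 Ω
Net reactance X = X_L − X_C = 0.679 Ω
Z = j0.679 Ω
|Z| = √(0² + 0.679²) = 0.679 Ω

0.679 Ω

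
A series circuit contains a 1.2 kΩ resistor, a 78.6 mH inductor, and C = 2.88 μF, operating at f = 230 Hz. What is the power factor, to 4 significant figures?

0.9945

ω = 2πf = 1445 rad/s
X_L = ωL = 113.6 Ω
X_C = 1/(ωC) = 240.3 Ω
Net reactance X = X_L − X_C = -126.7 Ω
Z = 1200 − j126.7 Ω
|Z| = √(1200² + 126.7²) = 1207 Ω
∠Z = arctan(-126.7/1200) = -6.026°
cos φ = cos(-6.026°) = 0.9945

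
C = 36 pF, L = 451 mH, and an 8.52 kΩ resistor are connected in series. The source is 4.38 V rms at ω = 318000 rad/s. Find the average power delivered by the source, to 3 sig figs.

50.8 μW

X_L = ωL = 143000 Ω
X_C = 1/(ωC) = 87400 Ω
Net reactance X = X_L − X_C = 56100 Ω
Z = 8520 + j56100 Ω
|Z| = √(8520² + 56100²) = 56700 Ω
∠Z = arctan(56100/8520) = 81.4°
I = V/|Z| = 77.2 μA
P = VI cos φ = 4.38 × 7.72e-05 × cos(81.4°) = 50.8 μW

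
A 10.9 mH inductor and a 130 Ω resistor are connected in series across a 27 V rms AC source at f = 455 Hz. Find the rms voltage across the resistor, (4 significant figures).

ω = 2πf = 2859 rad/s
X_L = ωL = 31.16 Ω
Z = 130.0 + j31.16 Ω
|Z| = √(130.0² + 31.16²) = 133.7 Ω
I = V/|Z| = 202.0 mA
V_R = I·|Z_R| = 0.2020 × 130.0 = 26.26 V

26.26 V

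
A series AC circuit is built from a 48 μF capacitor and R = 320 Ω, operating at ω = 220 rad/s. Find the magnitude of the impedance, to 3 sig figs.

X_C = 1/(ωC) = 94.7 Ω
Z = 320 − j94.7 Ω
|Z| = √(320² + 94.7²) = 334 Ω

334 Ω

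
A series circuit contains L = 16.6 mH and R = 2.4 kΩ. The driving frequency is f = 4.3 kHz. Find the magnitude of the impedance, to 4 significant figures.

ω = 2πf = 27020 rad/s
X_L = ωL = 448.5 Ω
Z = 2400 + j448.5 Ω
|Z| = √(2400² + 448.5²) = 2442 Ω

2442 Ω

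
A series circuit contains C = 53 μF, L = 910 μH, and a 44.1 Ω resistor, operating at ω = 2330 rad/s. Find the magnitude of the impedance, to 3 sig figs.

44.5 Ω

X_L = ωL = 2.12 Ω
X_C = 1/(ωC) = 8.10 Ω
Net reactance X = X_L − X_C = -5.98 Ω
Z = 44.1 − j5.98 Ω
|Z| = √(44.1² + 5.98²) = 44.5 Ω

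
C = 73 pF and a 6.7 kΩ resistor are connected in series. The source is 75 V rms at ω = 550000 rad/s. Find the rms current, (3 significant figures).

X_C = 1/(ωC) = 24900 Ω
Z = 6700 − j24900 Ω
|Z| = √(6700² + 24900²) = 25800 Ω
I = V/|Z| = 75/25800 = 2.91 mA

2.91 mA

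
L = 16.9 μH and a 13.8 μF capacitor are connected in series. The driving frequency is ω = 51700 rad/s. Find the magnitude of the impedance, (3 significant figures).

0.528 Ω

X_L = ωL = 0.874 Ω
X_C = 1/(ωC) = 1.40 Ω
Net reactance X = X_L − X_C = -0.528 Ω
Z = − j0.528 Ω
|Z| = √(0² + 0.528²) = 0.528 Ω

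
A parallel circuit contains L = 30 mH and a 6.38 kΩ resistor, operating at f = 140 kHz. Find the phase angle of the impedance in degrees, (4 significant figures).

13.59°

ω = 2πf = 879600 rad/s
X_L = ωL = 26390 Ω
Parallel: admittances add. Y = 1/R + 1/(jωL)
Y = (0.0001567 − j3.789e-05) S
|Y| = 0.0001613 S → |Z| = 1/|Y| = 6201 Ω, ∠Z = −∠Y = 13.59°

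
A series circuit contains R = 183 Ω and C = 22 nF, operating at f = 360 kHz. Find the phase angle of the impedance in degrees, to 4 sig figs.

-6.267°

ω = 2πf = 2.262e+06 rad/s
X_C = 1/(ωC) = 20.10 Ω
Z = 183.0 − j20.10 Ω
|Z| = √(183.0² + 20.10²) = 184.1 Ω
∠Z = arctan(-20.10/183.0) = -6.267°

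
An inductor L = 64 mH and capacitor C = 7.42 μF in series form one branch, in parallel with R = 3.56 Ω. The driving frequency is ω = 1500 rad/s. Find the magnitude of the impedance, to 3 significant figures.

X_L = ωL = 96.0 Ω
X_C = 1/(ωC) = 89.8 Ω
Branch 1: Z₁ = R = 3.56 Ω
Branch 2 (series LC): Z₂ = j(X_L − X_C) = j6.15 Ω
Parallel: Z = Z₁Z₂/(Z₁+Z₂), |Z| = 3.08 Ω, ∠Z = 30.1°

3.08 Ω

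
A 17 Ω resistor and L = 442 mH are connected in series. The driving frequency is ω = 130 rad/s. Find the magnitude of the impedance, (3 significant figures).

X_L = ωL = 57.5 Ω
Z = 17.0 + j57.5 Ω
|Z| = √(17.0² + 57.5²) = 59.9 Ω

59.9 Ω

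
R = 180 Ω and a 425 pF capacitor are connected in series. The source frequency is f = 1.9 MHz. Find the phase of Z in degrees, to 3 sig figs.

ω = 2πf = 1.194e+07 rad/s
X_C = 1/(ωC) = 197 Ω
Z = 180 − j197 Ω
|Z| = √(180² + 197²) = 267 Ω
∠Z = arctan(-197/180) = -47.6°

-47.6°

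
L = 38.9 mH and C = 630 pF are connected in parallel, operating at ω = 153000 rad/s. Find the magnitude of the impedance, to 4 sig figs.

X_L = ωL = 5952 Ω
X_C = 1/(ωC) = 10370 Ω
Parallel: admittances add. Y = 1/(jωL) + jωC
Y = (0 − j7.163e-05) S
|Y| = 7.163e-05 S → |Z| = 1/|Y| = 13960 Ω, ∠Z = −∠Y = 90.00°

13960 Ω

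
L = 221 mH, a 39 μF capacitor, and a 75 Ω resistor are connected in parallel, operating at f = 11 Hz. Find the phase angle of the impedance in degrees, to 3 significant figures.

ω = 2πf = 69.12 rad/s
X_L = ωL = 15.3 Ω
X_C = 1/(ωC) = 371 Ω
Parallel: admittances add. Y = 1/R + 1/(jωL) + jωC
Y = (0.0133 − j0.0628) S
|Y| = 0.0642 S → |Z| = 1/|Y| = 15.6 Ω, ∠Z = −∠Y = 78.0°

78.0°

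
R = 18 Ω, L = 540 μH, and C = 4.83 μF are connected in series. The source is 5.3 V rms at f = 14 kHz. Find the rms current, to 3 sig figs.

ω = 2πf = 87960 rad/s
X_L = ωL = 47.5 Ω
X_C = 1/(ωC) = 2.35 Ω
Net reactance X = X_L − X_C = 45.1 Ω
Z = 18.0 + j45.1 Ω
|Z| = √(18.0² + 45.1²) = 48.6 Ω
I = V/|Z| = 5.3/48.6 = 109 mA

109 mA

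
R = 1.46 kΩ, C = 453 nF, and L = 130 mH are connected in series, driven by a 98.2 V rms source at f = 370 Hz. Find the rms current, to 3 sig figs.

61.5 mA

ω = 2πf = 2325 rad/s
X_L = ωL = 302 Ω
X_C = 1/(ωC) = 950 Ω
Net reactance X = X_L − X_C = -647 Ω
Z = 1460 − j647 Ω
|Z| = √(1460² + 647²) = 1600 Ω
I = V/|Z| = 98.2/1600 = 61.5 mA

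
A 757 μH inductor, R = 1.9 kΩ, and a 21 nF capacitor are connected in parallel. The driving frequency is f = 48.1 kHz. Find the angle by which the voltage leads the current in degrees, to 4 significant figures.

-75.08°

ω = 2πf = 302200 rad/s
X_L = ωL = 228.8 Ω
X_C = 1/(ωC) = 157.6 Ω
Parallel: admittances add. Y = 1/R + 1/(jωL) + jωC
Y = (0.0005263 + j0.001976) S
|Y| = 0.002045 S → |Z| = 1/|Y| = 489.1 Ω, ∠Z = −∠Y = -75.08°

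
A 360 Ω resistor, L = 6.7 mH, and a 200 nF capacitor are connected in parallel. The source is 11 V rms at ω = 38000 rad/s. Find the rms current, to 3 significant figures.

X_L = ωL = 255 Ω
X_C = 1/(ωC) = 132 Ω
Parallel: admittances add. Y = 1/R + 1/(jωL) + jωC
Y = (0.00278 + j0.00367) S
|Y| = 0.00460 S → |Z| = 1/|Y| = 217 Ω, ∠Z = −∠Y = -52.9°
I = V/|Z| = 11/217 = 50.6 mA

50.6 mA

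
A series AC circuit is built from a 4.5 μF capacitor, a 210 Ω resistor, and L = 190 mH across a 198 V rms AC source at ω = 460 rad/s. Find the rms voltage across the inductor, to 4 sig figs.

38.63 V

X_L = ωL = 87.40 Ω
X_C = 1/(ωC) = 483.1 Ω
Net reactance X = X_L − X_C = -395.7 Ω
Z = 210.0 − j395.7 Ω
|Z| = √(210.0² + 395.7²) = 448.0 Ω
I = V/|Z| = 442.0 mA
V_L = I·|Z_L| = 0.4420 × 87.40 = 38.63 V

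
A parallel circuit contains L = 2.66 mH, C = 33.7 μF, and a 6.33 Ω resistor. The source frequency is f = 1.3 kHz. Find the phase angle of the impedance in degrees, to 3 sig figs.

-55.4°

ω = 2πf = 8168 rad/s
X_L = ωL = 21.7 Ω
X_C = 1/(ωC) = 3.63 Ω
Parallel: admittances add. Y = 1/R + 1/(jωL) + jωC
Y = (0.158 + j0.229) S
|Y| = 0.278 S → |Z| = 1/|Y| = 3.59 Ω, ∠Z = −∠Y = -55.4°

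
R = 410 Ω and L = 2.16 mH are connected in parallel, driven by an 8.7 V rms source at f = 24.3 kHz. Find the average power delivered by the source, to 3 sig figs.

ω = 2πf = 152700 rad/s
X_L = ωL = 330 Ω
Parallel: admittances add. Y = 1/R + 1/(jωL)
Y = (0.00244 − j0.00303) S
|Y| = 0.00389 S → |Z| = 1/|Y| = 257 Ω, ∠Z = −∠Y = 51.2°
I = V/|Z| = 33.9 mA
P = VI cos φ = 8.7 × 0.0339 × cos(51.2°) = 185 mW

185 mW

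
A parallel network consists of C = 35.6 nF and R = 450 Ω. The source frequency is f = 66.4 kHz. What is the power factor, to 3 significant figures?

ω = 2πf = 417200 rad/s
X_C = 1/(ωC) = 67.3 Ω
Parallel: admittances add. Y = 1/R + jωC
Y = (0.00222 + j0.0149) S
|Y| = 0.0150 S → |Z| = 1/|Y| = 66.6 Ω, ∠Z = −∠Y = -81.5°
cos φ = cos(-81.5°) = 0.148

0.148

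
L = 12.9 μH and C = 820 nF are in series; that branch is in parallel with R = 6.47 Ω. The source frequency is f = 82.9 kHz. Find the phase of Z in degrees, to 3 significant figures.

55.9°

ω = 2πf = 520900 rad/s
X_L = ωL = 6.72 Ω
X_C = 1/(ωC) = 2.34 Ω
Branch 1: Z₁ = R = 6.47 Ω
Branch 2 (series LC): Z₂ = j(X_L − X_C) = j4.38 Ω
Parallel: Z = Z₁Z₂/(Z₁+Z₂), |Z| = 3.63 Ω, ∠Z = 55.9°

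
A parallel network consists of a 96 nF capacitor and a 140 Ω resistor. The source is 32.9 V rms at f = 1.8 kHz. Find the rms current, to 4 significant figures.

237.7 mA

ω = 2πf = 11310 rad/s
X_C = 1/(ωC) = 921.0 Ω
Parallel: admittances add. Y = 1/R + jωC
Y = (0.007143 + j0.001086) S
|Y| = 0.007225 S → |Z| = 1/|Y| = 138.4 Ω, ∠Z = −∠Y = -8.643°
I = V/|Z| = 32.9/138.4 = 237.7 mA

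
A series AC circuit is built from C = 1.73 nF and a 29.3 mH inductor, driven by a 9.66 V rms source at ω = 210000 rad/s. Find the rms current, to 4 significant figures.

2.841 mA

X_L = ωL = 6153 Ω
X_C = 1/(ωC) = 2753 Ω
Net reactance X = X_L − X_C = 3400 Ω
Z = j3400 Ω
|Z| = √(0² + 3400²) = 3400 Ω
I = V/|Z| = 9.66/3400 = 2.841 mA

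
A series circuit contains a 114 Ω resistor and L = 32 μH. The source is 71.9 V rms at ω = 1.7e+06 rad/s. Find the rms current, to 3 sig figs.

X_L = ωL = 54.4 Ω
Z = 114 + j54.4 Ω
|Z| = √(114² + 54.4²) = 126 Ω
I = V/|Z| = 71.9/126 = 569 mA

569 mA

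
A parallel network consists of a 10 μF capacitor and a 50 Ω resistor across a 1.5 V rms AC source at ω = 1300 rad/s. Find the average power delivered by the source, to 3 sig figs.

X_C = 1/(ωC) = 76.9 Ω
Parallel: admittances add. Y = 1/R + jωC
Y = (0.0200 + j0.0130) S
|Y| = 0.0239 S → |Z| = 1/|Y| = 41.9 Ω, ∠Z = −∠Y = -33.0°
I = V/|Z| = 35.8 mA
P = VI cos φ = 1.5 × 0.0358 × cos(-33.0°) = 45.0 mW

45.0 mW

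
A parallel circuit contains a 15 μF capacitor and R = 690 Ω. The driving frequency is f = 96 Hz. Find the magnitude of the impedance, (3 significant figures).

ω = 2πf = 603.2 rad/s
X_C = 1/(ωC) = 111 Ω
Parallel: admittances add. Y = 1/R + jωC
Y = (0.00145 + j0.00905) S
|Y| = 0.00916 S → |Z| = 1/|Y| = 109 Ω, ∠Z = −∠Y = -80.9°

109 Ω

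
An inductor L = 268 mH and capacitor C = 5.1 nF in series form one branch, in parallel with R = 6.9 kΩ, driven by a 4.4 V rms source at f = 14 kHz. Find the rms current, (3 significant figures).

670 μA

ω = 2πf = 87960 rad/s
X_L = ωL = 23600 Ω
X_C = 1/(ωC) = 2230 Ω
Branch 1: Z₁ = R = 6900 Ω
Branch 2 (series LC): Z₂ = j(X_L − X_C) = j21300 Ω
Parallel: Z = Z₁Z₂/(Z₁+Z₂), |Z| = 6570 Ω, ∠Z = 17.9°
I = V/|Z| = 4.4/6570 = 670 μA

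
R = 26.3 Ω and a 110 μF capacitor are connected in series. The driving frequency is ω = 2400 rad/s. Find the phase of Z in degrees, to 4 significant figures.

-8.196°

X_C = 1/(ωC) = 3.788 Ω
Z = 26.30 − j3.788 Ω
|Z| = √(26.30² + 3.788²) = 26.57 Ω
∠Z = arctan(-3.788/26.30) = -8.196°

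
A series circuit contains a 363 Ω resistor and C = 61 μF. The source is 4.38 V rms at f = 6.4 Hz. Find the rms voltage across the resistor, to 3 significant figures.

2.91 V

ω = 2πf = 40.21 rad/s
X_C = 1/(ωC) = 408 Ω
Z = 363 − j408 Ω
|Z| = √(363² + 408²) = 546 Ω
I = V/|Z| = 8.02 mA
V_R = I·|Z_R| = 0.00802 × 363 = 2.91 V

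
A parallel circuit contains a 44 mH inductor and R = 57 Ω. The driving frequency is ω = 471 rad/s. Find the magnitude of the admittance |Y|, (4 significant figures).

51.34 mS

X_L = ωL = 20.72 Ω
Parallel: admittances add. Y = 1/R + 1/(jωL)
Y = (0.01754 − j0.04825) S
|Y| = 0.05134 S → |Z| = 1/|Y| = 19.48 Ω, ∠Z = −∠Y = 70.02°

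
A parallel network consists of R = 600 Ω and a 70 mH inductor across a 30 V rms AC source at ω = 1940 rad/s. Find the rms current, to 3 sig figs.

227 mA

X_L = ωL = 136 Ω
Parallel: admittances add. Y = 1/R + 1/(jωL)
Y = (0.00167 − j0.00736) S
|Y| = 0.00755 S → |Z| = 1/|Y| = 132 Ω, ∠Z = −∠Y = 77.2°
I = V/|Z| = 30/132 = 227 mA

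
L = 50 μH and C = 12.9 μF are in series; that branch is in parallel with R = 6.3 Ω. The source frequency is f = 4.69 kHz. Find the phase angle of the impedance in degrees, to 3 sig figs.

-79.6°

ω = 2πf = 29470 rad/s
X_L = ωL = 1.47 Ω
X_C = 1/(ωC) = 2.63 Ω
Branch 1: Z₁ = R = 6.30 Ω
Branch 2 (series LC): Z₂ = j(X_L − X_C) = −j1.16 Ω
Parallel: Z = Z₁Z₂/(Z₁+Z₂), |Z| = 1.14 Ω, ∠Z = -79.6°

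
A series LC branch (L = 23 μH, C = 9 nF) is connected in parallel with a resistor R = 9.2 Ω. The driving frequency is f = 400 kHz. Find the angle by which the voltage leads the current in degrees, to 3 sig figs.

ω = 2πf = 2.513e+06 rad/s
X_L = ωL = 57.8 Ω
X_C = 1/(ωC) = 44.2 Ω
Branch 1: Z₁ = R = 9.20 Ω
Branch 2 (series LC): Z₂ = j(X_L − X_C) = j13.6 Ω
Parallel: Z = Z₁Z₂/(Z₁+Z₂), |Z| = 7.62 Ω, ∠Z = 34.1°

34.1°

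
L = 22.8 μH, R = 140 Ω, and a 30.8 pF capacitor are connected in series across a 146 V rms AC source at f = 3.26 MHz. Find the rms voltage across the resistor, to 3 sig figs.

18.1 V

ω = 2πf = 2.048e+07 rad/s
X_L = ωL = 467 Ω
X_C = 1/(ωC) = 1590 Ω
Net reactance X = X_L − X_C = -1120 Ω
Z = 140 − j1120 Ω
|Z| = √(140² + 1120²) = 1130 Ω
I = V/|Z| = 130 mA
V_R = I·|Z_R| = 0.130 × 140 = 18.1 V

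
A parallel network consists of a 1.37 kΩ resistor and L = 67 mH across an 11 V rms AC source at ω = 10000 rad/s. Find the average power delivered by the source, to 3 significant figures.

X_L = ωL = 670 Ω
Parallel: admittances add. Y = 1/R + 1/(jωL)
Y = (0.000730 − j0.00149) S
|Y| = 0.00166 S → |Z| = 1/|Y| = 602 Ω, ∠Z = −∠Y = 63.9°
I = V/|Z| = 18.3 mA
P = VI cos φ = 11 × 0.0183 × cos(63.9°) = 88.3 mW

88.3 mW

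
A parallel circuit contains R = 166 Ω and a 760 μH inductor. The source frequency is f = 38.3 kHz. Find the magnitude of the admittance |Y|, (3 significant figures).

8.14 mS

ω = 2πf = 240600 rad/s
X_L = ωL = 183 Ω
Parallel: admittances add. Y = 1/R + 1/(jωL)
Y = (0.00602 − j0.00547) S
|Y| = 0.00814 S → |Z| = 1/|Y| = 123 Ω, ∠Z = −∠Y = 42.2°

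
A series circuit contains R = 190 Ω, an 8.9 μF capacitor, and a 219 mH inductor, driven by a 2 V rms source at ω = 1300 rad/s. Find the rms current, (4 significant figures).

7.283 mA

X_L = ωL = 284.7 Ω
X_C = 1/(ωC) = 86.43 Ω
Net reactance X = X_L − X_C = 198.3 Ω
Z = 190.0 + j198.3 Ω
|Z| = √(190.0² + 198.3²) = 274.6 Ω
I = V/|Z| = 2/274.6 = 7.283 mA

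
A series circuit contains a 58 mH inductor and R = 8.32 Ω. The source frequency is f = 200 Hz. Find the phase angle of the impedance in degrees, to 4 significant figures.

83.49°

ω = 2πf = 1257 rad/s
X_L = ωL = 72.88 Ω
Z = 8.320 + j72.88 Ω
|Z| = √(8.320² + 72.88²) = 73.36 Ω
∠Z = arctan(72.88/8.320) = 83.49°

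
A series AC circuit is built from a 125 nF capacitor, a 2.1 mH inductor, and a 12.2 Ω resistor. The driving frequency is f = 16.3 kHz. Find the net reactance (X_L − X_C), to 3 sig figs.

ω = 2πf = 102400 rad/s
X_L = ωL = 215 Ω
X_C = 1/(ωC) = 78.1 Ω
X = 215 − 78.1 = 137 Ω

137 Ω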